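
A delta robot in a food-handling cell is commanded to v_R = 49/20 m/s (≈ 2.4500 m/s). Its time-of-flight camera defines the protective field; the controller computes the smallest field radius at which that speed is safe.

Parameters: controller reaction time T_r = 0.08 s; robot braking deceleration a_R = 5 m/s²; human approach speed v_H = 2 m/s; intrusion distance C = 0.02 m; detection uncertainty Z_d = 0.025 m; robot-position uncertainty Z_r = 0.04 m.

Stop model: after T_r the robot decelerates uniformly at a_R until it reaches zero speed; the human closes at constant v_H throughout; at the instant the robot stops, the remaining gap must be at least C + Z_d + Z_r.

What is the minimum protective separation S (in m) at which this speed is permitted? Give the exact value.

S_min = 1617/800 m = 2.0213 m

stop time T_s = (49/20)/5 = 0.4900 s
reaction-phase robot travel = 2.4500·0.0800 = 0.1960 m
robot covers 2.4500·0.4900 − ½·5.0000·0.4900² = 0.6002 m while stopping
human closes 2.0000·0.5700 = 1.1400 m
residual clearance needed = 0.0200+0.0250+0.0400 = 0.0850 m
S_min ≈ 0.1960+0.6002+1.1400+0.0850  ⇒  S_min = 1617/800 m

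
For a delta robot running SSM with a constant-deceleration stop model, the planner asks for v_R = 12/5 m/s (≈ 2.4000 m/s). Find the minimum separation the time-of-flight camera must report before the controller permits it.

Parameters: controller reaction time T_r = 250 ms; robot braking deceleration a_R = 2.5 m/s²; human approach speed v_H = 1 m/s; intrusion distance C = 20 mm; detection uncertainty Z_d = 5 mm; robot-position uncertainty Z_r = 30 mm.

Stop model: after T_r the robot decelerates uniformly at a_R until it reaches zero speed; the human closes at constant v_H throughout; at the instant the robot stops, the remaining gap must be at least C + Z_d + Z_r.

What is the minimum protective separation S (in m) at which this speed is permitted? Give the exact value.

stop time T_s = (12/5)/(5/2) = 0.9600 s
robot covers v_R·T_r = 2.4000·0.2500 = 0.6000 m before braking
braking distance = 2.4000²/(2·2.5000) = 1.1520 m
human over T_r+T_s: 1.0000·(0.2500+0.9600) = 1.2100 m
residual clearance needed = 0.0200+0.0050+0.0300 = 0.0550 m
S_min ≈ 0.6000+1.1520+1.2100+0.0550  ⇒  S_min = 3017/1000 m

S_min = 3017/1000 m = 3.0170 m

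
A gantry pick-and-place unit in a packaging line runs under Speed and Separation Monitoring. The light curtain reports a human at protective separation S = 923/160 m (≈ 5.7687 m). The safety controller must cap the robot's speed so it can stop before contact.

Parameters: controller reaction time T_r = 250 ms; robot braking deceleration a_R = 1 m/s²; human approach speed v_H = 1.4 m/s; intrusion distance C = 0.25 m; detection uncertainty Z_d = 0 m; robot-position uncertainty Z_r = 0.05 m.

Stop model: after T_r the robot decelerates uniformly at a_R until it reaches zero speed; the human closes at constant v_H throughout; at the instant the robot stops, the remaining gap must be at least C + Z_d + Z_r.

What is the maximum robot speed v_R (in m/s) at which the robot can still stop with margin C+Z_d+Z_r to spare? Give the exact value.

v_R_max = 39/20 m/s = 1.9500 m/s

collect terms ⇒ (1/2)·v_R² + (33/20)·v_R + (-819/160) = 0
  disc = (33/20)² − 4·(1/2)·(-819/160) = 324/25 ; √disc = 18/5
  v_R = (−(33/20) + 18/5) / (2·(1/2)) = 39/20 m/s
check:
T_s = v_R/a_R = (39/20)/1 = 1.9500 s
reaction-phase robot travel = 1.9500·0.2500 = 0.4875 m
braking distance = 1.9500²/(2·1.0000) = 1.9013 m
person approaches 1.4000·(0.2500+1.9500) = 3.0800 m
margins: 0.2500+0.0000+0.0500 = 0.3000 m
sum ≈ 0.4875+1.9013+3.0800+0.3000 ≈ 5.7687 m = S ✓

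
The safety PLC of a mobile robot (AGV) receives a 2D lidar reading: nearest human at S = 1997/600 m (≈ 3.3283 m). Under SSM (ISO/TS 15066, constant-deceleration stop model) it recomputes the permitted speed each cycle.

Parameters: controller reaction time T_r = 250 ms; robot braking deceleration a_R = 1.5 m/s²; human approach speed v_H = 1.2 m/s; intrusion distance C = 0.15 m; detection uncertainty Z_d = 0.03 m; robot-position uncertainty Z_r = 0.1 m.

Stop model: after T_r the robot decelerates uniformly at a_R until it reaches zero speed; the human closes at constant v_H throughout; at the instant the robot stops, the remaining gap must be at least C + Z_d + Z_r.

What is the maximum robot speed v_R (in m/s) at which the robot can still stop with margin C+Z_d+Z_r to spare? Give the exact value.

v_R_max = 17/10 m/s = 1.7000 m/s

collect terms ⇒ (1/3)·v_R² + (21/20)·v_R + (-1649/600) = 0
  disc = (21/20)² − 4·(1/3)·(-1649/600) = 17161/3600 ; √disc = 131/60
  v_R = (−(21/20) + 131/60) / (2·(1/3)) = 17/10 m/s
check:
T_s = v_R/a_R = (17/10)/(3/2) = 1.1333 s
robot in T_r: 1.7000·0.2500 = 0.4250 m
braking distance = 1.7000²/(2·1.5000) = 0.9633 m
person approaches 1.2000·(0.2500+1.1333) = 1.6600 m
residual clearance needed = 0.1500+0.0300+0.1000 = 0.2800 m
sum ≈ 0.4250+0.9633+1.6600+0.2800 ≈ 3.3283 m = S ✓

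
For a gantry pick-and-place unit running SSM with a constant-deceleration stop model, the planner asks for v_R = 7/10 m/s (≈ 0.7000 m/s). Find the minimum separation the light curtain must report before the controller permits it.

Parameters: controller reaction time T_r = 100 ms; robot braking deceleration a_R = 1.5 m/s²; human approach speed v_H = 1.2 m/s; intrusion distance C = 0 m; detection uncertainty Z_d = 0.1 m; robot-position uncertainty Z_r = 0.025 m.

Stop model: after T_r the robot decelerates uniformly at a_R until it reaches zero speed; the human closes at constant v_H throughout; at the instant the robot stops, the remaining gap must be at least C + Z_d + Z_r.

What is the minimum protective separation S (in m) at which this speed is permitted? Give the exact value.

S_min = 623/600 m = 1.0383 m

T_s = v_R/a_R = (7/10)/(3/2) = 0.4667 s
robot covers v_R·T_r = 0.7000·0.1000 = 0.0700 m before braking
braking distance = 0.7000²/(2·1.5000) = 0.1633 m
human closes 1.2000·0.5667 = 0.6800 m
residual clearance needed = 0.0000+0.1000+0.0250 = 0.1250 m
S_min ≈ 0.0700+0.1633+0.6800+0.1250  ⇒  S_min = 623/600 m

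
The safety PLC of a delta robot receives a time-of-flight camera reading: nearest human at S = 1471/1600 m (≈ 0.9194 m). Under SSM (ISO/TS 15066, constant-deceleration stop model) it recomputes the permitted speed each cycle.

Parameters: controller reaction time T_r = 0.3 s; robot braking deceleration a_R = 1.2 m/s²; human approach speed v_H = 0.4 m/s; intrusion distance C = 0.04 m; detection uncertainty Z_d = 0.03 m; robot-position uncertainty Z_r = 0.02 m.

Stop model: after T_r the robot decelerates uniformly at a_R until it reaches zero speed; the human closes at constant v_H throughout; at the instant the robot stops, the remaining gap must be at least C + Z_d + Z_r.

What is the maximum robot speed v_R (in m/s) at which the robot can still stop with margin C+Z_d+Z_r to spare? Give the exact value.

v_R_max = 3/4 m/s = 0.7500 m/s

collect terms ⇒ (5/12)·v_R² + (19/30)·v_R + (-227/320) = 0
  disc = (19/30)² − 4·(5/12)·(-227/320) = 22801/14400 ; √disc = 151/120
  v_R = (−(19/30) + 151/120) / (2·(5/12)) = 3/4 m/s
check:
stop time T_s = (3/4)/(6/5) = 0.6250 s
reaction-phase robot travel = 0.7500·0.3000 = 0.2250 m
robot covers 0.7500·0.6250 − ½·1.2000·0.6250² = 0.2344 m while stopping
human closes 0.4000·0.9250 = 0.3700 m
margins: 0.0400+0.0300+0.0200 = 0.0900 m
sum ≈ 0.2250+0.2344+0.3700+0.0900 ≈ 0.9194 m = S ✓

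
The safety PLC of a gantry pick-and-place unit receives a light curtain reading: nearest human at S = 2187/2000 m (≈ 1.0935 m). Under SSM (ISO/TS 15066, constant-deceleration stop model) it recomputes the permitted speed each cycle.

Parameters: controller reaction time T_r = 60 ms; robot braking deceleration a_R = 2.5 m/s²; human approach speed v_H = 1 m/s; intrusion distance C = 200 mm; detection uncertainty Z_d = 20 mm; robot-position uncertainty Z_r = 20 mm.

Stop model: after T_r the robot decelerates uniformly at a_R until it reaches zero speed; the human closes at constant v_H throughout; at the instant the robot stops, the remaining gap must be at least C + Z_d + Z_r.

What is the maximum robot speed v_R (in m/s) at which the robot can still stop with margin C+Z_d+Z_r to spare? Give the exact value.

collect terms ⇒ (1/5)·v_R² + (23/50)·v_R + (-1587/2000) = 0
  disc = (23/50)² − 4·(1/5)·(-1587/2000) = 529/625 ; √disc = 23/25
  v_R = (−(23/50) + 23/25) / (2·(1/5)) = 23/20 m/s
check:
stop time T_s = (23/20)/(5/2) = 0.4600 s
robot covers v_R·T_r = 1.1500·0.0600 = 0.0690 m before braking
robot covers 1.1500·0.4600 − ½·2.5000·0.4600² = 0.2645 m while stopping
human closes 1.0000·0.5200 = 0.5200 m
C+Z_d+Z_r = 0.2000+0.0200+0.0200 = 0.2400 m
sum ≈ 0.0690+0.2645+0.5200+0.2400 ≈ 1.0935 m = S ✓

v_R_max = 23/20 m/s = 1.1500 m/s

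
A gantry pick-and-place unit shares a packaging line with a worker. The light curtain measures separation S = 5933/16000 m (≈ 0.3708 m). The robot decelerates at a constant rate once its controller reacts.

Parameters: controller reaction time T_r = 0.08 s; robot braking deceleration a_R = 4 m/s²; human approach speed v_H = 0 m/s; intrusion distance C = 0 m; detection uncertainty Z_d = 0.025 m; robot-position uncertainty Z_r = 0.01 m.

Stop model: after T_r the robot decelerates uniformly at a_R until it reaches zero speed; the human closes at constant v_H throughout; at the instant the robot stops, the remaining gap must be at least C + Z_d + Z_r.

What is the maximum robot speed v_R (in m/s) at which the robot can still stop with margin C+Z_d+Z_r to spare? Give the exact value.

quadratic (1/8)·v² + (2/25)·v + (-5373/16000) = 0
  disc = (2/25)² − 4·(1/8)·(-5373/16000) = 27889/160000 ; √disc = 167/400
  v_R = (−(2/25) + 167/400) / (2·(1/8)) = 27/20 m/s
check:
T_s = v_R/a_R = (27/20)/4 = 0.3375 s
robot covers v_R·T_r = 1.3500·0.0800 = 0.1080 m before braking
robot under decel: 1.3500²/(2·4.0000) = 0.2278 m
human over T_r+T_s: 0.0000·(0.0800+0.3375) = 0.0000 m
C+Z_d+Z_r = 0.0000+0.0250+0.0100 = 0.0350 m
sum ≈ 0.1080+0.2278+0.0000+0.0350 ≈ 0.3708 m = S ✓

v_R_max = 27/20 m/s = 1.3500 m/s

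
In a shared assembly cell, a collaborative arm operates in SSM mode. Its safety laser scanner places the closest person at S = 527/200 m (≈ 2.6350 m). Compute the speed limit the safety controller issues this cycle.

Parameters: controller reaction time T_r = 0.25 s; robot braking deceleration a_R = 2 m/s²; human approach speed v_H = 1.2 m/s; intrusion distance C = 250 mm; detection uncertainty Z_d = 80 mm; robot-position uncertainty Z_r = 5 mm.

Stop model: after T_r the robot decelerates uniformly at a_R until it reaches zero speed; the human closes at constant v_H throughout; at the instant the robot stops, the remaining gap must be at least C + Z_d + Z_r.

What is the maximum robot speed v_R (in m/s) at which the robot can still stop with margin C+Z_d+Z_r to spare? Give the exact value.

v_R_max = 8/5 m/s = 1.6000 m/s

quadratic (1/4)·v² + (17/20)·v + (-2) = 0
  disc = (17/20)² − 4·(1/4)·(-2) = 1089/400 ; √disc = 33/20
  v_R = (−(17/20) + 33/20) / (2·(1/4)) = 8/5 m/s
check:
T_s = v_R/a_R = (8/5)/2 = 0.8000 s
robot in T_r: 1.6000·0.2500 = 0.4000 m
braking distance = 1.6000²/(2·2.0000) = 0.6400 m
person approaches 1.2000·(0.2500+0.8000) = 1.2600 m
margins: 0.2500+0.0800+0.0050 = 0.3350 m
sum ≈ 0.4000+0.6400+1.2600+0.3350 ≈ 2.6350 m = S ✓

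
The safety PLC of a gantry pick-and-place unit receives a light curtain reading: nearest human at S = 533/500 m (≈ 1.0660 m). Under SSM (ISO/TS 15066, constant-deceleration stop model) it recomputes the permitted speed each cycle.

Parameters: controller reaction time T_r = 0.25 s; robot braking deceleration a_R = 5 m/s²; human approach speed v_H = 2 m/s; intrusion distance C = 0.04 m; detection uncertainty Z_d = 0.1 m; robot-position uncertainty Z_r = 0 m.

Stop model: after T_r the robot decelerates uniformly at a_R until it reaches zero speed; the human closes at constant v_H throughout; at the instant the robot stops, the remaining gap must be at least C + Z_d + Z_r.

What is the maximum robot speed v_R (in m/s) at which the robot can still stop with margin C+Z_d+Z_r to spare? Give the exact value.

collect terms ⇒ (1/10)·v_R² + (13/20)·v_R + (-213/500) = 0
  disc = (13/20)² − 4·(1/10)·(-213/500) = 5929/10000 ; √disc = 77/100
  v_R = (−(13/20) + 77/100) / (2·(1/10)) = 3/5 m/s
check:
braking lasts T_s = (3/5)/5 = 0.1200 s
robot in T_r: 0.6000·0.2500 = 0.1500 m
braking distance = 0.6000²/(2·5.0000) = 0.0360 m
person approaches 2.0000·(0.2500+0.1200) = 0.7400 m
C+Z_d+Z_r = 0.0400+0.1000+0.0000 = 0.1400 m
sum ≈ 0.1500+0.0360+0.7400+0.1400 ≈ 1.0660 m = S ✓

v_R_max = 3/5 m/s = 0.6000 m/s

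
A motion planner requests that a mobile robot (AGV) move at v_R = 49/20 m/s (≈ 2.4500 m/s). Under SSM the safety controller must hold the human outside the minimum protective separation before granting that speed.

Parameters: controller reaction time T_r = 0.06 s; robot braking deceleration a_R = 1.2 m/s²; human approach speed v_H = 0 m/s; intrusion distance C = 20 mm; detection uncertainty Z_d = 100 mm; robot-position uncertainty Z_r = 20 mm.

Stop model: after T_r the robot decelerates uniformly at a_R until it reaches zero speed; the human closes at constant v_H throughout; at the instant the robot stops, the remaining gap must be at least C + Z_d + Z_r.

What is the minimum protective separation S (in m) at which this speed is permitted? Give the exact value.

S_min = 66913/24000 m = 2.7880 m

braking lasts T_s = (49/20)/(6/5) = 2.0417 s
robot in T_r: 2.4500·0.0600 = 0.1470 m
robot under decel: 2.4500²/(2·1.2000) = 2.5010 m
human over T_r+T_s: 0.0000·(0.0600+2.0417) = 0.0000 m
C+Z_d+Z_r = 0.0200+0.1000+0.0200 = 0.1400 m
S_min ≈ 0.1470+2.5010+0.0000+0.1400  ⇒  S_min = 66913/24000 m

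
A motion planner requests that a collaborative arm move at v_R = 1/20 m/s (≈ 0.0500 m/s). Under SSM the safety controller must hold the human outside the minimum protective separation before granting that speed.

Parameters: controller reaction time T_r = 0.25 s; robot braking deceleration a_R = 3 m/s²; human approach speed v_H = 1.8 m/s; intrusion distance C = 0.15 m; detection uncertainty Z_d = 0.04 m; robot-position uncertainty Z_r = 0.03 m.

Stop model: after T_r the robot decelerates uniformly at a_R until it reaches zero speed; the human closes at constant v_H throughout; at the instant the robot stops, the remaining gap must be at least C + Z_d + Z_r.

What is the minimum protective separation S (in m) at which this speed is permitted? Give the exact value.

S_min = 1711/2400 m = 0.7129 m

T_s = v_R/a_R = (1/20)/3 = 0.0167 s
reaction-phase robot travel = 0.0500·0.2500 = 0.0125 m
robot under decel: 0.0500²/(2·3.0000) = 0.0004 m
human over T_r+T_s: 1.8000·(0.2500+0.0167) = 0.4800 m
residual clearance needed = 0.1500+0.0400+0.0300 = 0.2200 m
S_min ≈ 0.0125+0.0004+0.4800+0.2200  ⇒  S_min = 1711/2400 m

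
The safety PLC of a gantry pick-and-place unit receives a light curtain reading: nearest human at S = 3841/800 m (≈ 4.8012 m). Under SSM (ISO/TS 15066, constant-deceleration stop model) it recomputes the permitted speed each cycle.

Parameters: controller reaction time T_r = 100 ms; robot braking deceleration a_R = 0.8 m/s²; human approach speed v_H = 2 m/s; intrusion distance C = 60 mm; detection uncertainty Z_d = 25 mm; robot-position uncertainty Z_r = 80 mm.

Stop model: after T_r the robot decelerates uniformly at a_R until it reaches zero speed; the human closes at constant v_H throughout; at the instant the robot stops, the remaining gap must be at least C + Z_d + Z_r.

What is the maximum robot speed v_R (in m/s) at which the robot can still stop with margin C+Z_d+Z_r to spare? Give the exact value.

at the boundary: (5/8)·v² + (13/5)·v + (-3549/800) = 0
  disc = (13/5)² − 4·(5/8)·(-3549/800) = 28561/1600 ; √disc = 169/40
  v_R = (−(13/5) + 169/40) / (2·(5/8)) = 13/10 m/s
check:
T_s = v_R/a_R = (13/10)/(4/5) = 1.6250 s
reaction-phase robot travel = 1.3000·0.1000 = 0.1300 m
robot covers 1.3000·1.6250 − ½·0.8000·1.6250² = 1.0562 m while stopping
human over T_r+T_s: 2.0000·(0.1000+1.6250) = 3.4500 m
C+Z_d+Z_r = 0.0600+0.0250+0.0800 = 0.1650 m
sum ≈ 0.1300+1.0562+3.4500+0.1650 ≈ 4.8012 m = S ✓

v_R_max = 13/10 m/s = 1.3000 m/s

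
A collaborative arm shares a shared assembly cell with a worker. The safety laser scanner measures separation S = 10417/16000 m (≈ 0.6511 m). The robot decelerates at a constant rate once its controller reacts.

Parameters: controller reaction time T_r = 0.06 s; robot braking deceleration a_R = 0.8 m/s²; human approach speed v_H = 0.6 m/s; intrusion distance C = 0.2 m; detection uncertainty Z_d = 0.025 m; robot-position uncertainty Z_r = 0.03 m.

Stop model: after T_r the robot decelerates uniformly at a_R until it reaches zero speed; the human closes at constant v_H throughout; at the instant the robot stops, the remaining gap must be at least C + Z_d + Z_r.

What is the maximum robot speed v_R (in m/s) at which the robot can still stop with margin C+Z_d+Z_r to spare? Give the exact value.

collect terms ⇒ (5/8)·v_R² + (81/100)·v_R + (-5761/16000) = 0
  disc = (81/100)² − 4·(5/8)·(-5761/16000) = 249001/160000 ; √disc = 499/400
  v_R = (−(81/100) + 499/400) / (2·(5/8)) = 7/20 m/s
check:
stop time T_s = (7/20)/(4/5) = 0.4375 s
reaction-phase robot travel = 0.3500·0.0600 = 0.0210 m
robot covers 0.3500·0.4375 − ½·0.8000·0.4375² = 0.0766 m while stopping
human over T_r+T_s: 0.6000·(0.0600+0.4375) = 0.2985 m
C+Z_d+Z_r = 0.2000+0.0250+0.0300 = 0.2550 m
sum ≈ 0.0210+0.0766+0.2985+0.2550 ≈ 0.6511 m = S ✓

v_R_max = 7/20 m/s = 0.3500 m/s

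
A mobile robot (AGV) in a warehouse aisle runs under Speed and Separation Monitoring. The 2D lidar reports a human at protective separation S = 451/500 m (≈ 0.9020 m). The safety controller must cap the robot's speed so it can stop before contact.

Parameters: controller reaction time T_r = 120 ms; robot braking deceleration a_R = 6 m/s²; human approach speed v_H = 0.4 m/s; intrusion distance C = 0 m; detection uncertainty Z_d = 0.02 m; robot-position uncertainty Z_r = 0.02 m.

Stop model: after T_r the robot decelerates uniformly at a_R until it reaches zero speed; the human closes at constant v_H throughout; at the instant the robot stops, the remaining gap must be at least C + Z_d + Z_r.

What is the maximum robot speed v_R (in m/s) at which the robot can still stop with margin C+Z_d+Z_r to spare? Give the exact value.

at the boundary: (1/12)·v² + (14/75)·v + (-407/500) = 0
  disc = (14/75)² − 4·(1/12)·(-407/500) = 6889/22500 ; √disc = 83/150
  v_R = (−(14/75) + 83/150) / (2·(1/12)) = 11/5 m/s
check:
stop time T_s = (11/5)/6 = 0.3667 s
reaction-phase robot travel = 2.2000·0.1200 = 0.2640 m
robot under decel: 2.2000²/(2·6.0000) = 0.4033 m
human over T_r+T_s: 0.4000·(0.1200+0.3667) = 0.1947 m
C+Z_d+Z_r = 0.0000+0.0200+0.0200 = 0.0400 m
sum ≈ 0.2640+0.4033+0.1947+0.0400 ≈ 0.9020 m = S ✓

v_R_max = 11/5 m/s = 2.2000 m/s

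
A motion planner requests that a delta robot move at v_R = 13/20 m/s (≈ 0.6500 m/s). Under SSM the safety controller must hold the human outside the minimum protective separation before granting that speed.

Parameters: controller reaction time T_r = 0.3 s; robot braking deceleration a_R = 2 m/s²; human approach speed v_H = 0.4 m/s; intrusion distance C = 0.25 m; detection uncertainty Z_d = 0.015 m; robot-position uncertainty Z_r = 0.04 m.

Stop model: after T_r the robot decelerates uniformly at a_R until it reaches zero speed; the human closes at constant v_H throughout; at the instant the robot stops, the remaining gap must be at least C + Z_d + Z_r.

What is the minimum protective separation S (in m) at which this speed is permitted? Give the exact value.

S_min = 1369/1600 m = 0.8556 m

braking lasts T_s = (13/20)/2 = 0.3250 s
robot covers v_R·T_r = 0.6500·0.3000 = 0.1950 m before braking
braking distance = 0.6500²/(2·2.0000) = 0.1056 m
person approaches 0.4000·(0.3000+0.3250) = 0.2500 m
residual clearance needed = 0.2500+0.0150+0.0400 = 0.3050 m
S_min ≈ 0.1950+0.1056+0.2500+0.3050  ⇒  S_min = 1369/1600 m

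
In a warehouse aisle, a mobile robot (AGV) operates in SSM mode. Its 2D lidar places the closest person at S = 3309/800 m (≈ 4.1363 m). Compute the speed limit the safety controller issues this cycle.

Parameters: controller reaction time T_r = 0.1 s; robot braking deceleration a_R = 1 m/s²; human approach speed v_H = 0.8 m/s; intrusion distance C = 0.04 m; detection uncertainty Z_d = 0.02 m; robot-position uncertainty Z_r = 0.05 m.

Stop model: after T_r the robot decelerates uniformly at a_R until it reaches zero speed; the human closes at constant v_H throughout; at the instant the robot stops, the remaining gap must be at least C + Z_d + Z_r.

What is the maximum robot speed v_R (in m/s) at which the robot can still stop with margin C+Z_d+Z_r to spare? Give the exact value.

v_R_max = 41/20 m/s = 2.0500 m/s

collect terms ⇒ (1/2)·v_R² + (9/10)·v_R + (-3157/800) = 0
  disc = (9/10)² − 4·(1/2)·(-3157/800) = 3481/400 ; √disc = 59/20
  v_R = (−(9/10) + 59/20) / (2·(1/2)) = 41/20 m/s
check:
braking lasts T_s = (41/20)/1 = 2.0500 s
reaction-phase robot travel = 2.0500·0.1000 = 0.2050 m
robot covers 2.0500·2.0500 − ½·1.0000·2.0500² = 2.1012 m while stopping
person approaches 0.8000·(0.1000+2.0500) = 1.7200 m
margins: 0.0400+0.0200+0.0500 = 0.1100 m
sum ≈ 0.2050+2.1012+1.7200+0.1100 ≈ 4.1363 m = S ✓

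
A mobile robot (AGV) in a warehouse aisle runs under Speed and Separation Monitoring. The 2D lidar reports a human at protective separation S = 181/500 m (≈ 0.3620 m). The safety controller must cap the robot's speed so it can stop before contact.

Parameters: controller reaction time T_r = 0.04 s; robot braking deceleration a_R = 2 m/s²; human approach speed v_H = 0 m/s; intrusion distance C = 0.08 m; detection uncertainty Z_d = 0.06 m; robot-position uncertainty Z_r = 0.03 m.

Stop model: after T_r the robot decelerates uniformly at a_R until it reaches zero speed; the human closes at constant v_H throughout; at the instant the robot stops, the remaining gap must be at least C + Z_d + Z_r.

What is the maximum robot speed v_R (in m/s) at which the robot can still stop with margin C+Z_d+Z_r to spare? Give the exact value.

quadratic (1/4)·v² + (1/25)·v + (-24/125) = 0
  disc = (1/25)² − 4·(1/4)·(-24/125) = 121/625 ; √disc = 11/25
  v_R = (−(1/25) + 11/25) / (2·(1/4)) = 4/5 m/s
check:
T_s = v_R/a_R = (4/5)/2 = 0.4000 s
robot in T_r: 0.8000·0.0400 = 0.0320 m
robot under decel: 0.8000²/(2·2.0000) = 0.1600 m
human over T_r+T_s: 0.0000·(0.0400+0.4000) = 0.0000 m
margins: 0.0800+0.0600+0.0300 = 0.1700 m
sum ≈ 0.0320+0.1600+0.0000+0.1700 ≈ 0.3620 m = S ✓

v_R_max = 4/5 m/s = 0.8000 m/s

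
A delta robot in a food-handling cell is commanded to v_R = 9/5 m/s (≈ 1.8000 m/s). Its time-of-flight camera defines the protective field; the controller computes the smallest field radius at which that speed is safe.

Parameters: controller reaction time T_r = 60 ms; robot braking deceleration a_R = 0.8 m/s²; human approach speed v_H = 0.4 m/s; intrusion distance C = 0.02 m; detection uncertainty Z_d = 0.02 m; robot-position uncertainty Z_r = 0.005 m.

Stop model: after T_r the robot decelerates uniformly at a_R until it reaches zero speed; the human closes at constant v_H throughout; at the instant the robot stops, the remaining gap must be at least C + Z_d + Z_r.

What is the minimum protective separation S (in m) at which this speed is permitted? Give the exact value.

braking lasts T_s = (9/5)/(4/5) = 2.2500 s
reaction-phase robot travel = 1.8000·0.0600 = 0.1080 m
braking distance = 1.8000²/(2·0.8000) = 2.0250 m
person approaches 0.4000·(0.0600+2.2500) = 0.9240 m
residual clearance needed = 0.0200+0.0200+0.0050 = 0.0450 m
S_min ≈ 0.1080+2.0250+0.9240+0.0450  ⇒  S_min = 1551/500 m

S_min = 1551/500 m = 3.1020 m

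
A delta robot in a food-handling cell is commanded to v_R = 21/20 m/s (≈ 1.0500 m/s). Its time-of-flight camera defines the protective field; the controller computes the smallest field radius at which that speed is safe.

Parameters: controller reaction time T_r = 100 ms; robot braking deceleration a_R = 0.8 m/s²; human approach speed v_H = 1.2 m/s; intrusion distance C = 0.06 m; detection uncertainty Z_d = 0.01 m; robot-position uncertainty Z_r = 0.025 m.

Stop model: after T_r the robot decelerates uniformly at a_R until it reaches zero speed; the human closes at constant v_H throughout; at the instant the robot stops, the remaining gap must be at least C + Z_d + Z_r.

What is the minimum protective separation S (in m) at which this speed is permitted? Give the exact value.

S_min = 8269/3200 m = 2.5841 m

braking lasts T_s = (21/20)/(4/5) = 1.3125 s
reaction-phase robot travel = 1.0500·0.1000 = 0.1050 m
braking distance = 1.0500²/(2·0.8000) = 0.6891 m
human closes 1.2000·1.4125 = 1.6950 m
C+Z_d+Z_r = 0.0600+0.0100+0.0250 = 0.0950 m
S_min ≈ 0.1050+0.6891+1.6950+0.0950  ⇒  S_min = 8269/3200 m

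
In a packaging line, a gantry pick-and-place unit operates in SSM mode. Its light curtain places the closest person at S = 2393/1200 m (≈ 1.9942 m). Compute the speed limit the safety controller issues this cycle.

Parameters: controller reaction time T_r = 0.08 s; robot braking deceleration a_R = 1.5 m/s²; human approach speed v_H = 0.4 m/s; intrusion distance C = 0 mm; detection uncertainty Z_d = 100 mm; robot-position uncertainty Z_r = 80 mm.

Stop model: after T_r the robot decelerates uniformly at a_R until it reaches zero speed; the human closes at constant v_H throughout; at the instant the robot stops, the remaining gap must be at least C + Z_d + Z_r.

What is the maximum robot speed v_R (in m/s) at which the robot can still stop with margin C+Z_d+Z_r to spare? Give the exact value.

quadratic (1/3)·v² + (26/75)·v + (-10693/6000) = 0
  disc = (26/75)² − 4·(1/3)·(-10693/6000) = 6241/2500 ; √disc = 79/50
  v_R = (−(26/75) + 79/50) / (2·(1/3)) = 37/20 m/s
check:
braking lasts T_s = (37/20)/(3/2) = 1.2333 s
robot in T_r: 1.8500·0.0800 = 0.1480 m
robot covers 1.8500·1.2333 − ½·1.5000·1.2333² = 1.1408 m while stopping
person approaches 0.4000·(0.0800+1.2333) = 0.5253 m
C+Z_d+Z_r = 0.0000+0.1000+0.0800 = 0.1800 m
sum ≈ 0.1480+1.1408+0.5253+0.1800 ≈ 1.9942 m = S ✓

v_R_max = 37/20 m/s = 1.8500 m/s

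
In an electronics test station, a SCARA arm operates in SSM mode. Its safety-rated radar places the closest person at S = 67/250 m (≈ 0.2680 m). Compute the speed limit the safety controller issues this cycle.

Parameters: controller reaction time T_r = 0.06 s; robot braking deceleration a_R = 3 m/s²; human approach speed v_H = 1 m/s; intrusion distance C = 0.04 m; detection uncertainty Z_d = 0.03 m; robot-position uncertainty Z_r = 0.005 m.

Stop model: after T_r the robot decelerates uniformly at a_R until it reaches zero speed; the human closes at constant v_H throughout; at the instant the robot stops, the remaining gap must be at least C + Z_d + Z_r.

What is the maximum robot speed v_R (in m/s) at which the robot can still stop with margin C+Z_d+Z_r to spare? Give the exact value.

quadratic (1/6)·v² + (59/150)·v + (-133/1000) = 0
  disc = (59/150)² − 4·(1/6)·(-133/1000) = 1369/5625 ; √disc = 37/75
  v_R = (−(59/150) + 37/75) / (2·(1/6)) = 3/10 m/s
check:
T_s = v_R/a_R = (3/10)/3 = 0.1000 s
robot in T_r: 0.3000·0.0600 = 0.0180 m
robot under decel: 0.3000²/(2·3.0000) = 0.0150 m
person approaches 1.0000·(0.0600+0.1000) = 0.1600 m
margins: 0.0400+0.0300+0.0050 = 0.0750 m
sum ≈ 0.0180+0.0150+0.1600+0.0750 ≈ 0.2680 m = S ✓

v_R_max = 3/10 m/s = 0.3000 m/s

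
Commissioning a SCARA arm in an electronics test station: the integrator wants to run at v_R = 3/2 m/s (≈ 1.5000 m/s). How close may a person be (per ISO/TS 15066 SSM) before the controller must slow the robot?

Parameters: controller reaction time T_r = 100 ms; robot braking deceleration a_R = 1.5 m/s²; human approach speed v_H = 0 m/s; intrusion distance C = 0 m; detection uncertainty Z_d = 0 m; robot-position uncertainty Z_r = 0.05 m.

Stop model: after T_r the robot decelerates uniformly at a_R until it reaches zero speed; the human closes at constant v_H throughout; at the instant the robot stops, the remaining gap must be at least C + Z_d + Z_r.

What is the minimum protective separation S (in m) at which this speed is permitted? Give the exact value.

braking lasts T_s = (3/2)/(3/2) = 1.0000 s
reaction-phase robot travel = 1.5000·0.1000 = 0.1500 m
robot under decel: 1.5000²/(2·1.5000) = 0.7500 m
person approaches 0.0000·(0.1000+1.0000) = 0.0000 m
residual clearance needed = 0.0000+0.0000+0.0500 = 0.0500 m
S_min ≈ 0.1500+0.7500+0.0000+0.0500  ⇒  S_min = 19/20 m

S_min = 19/20 m = 0.9500 m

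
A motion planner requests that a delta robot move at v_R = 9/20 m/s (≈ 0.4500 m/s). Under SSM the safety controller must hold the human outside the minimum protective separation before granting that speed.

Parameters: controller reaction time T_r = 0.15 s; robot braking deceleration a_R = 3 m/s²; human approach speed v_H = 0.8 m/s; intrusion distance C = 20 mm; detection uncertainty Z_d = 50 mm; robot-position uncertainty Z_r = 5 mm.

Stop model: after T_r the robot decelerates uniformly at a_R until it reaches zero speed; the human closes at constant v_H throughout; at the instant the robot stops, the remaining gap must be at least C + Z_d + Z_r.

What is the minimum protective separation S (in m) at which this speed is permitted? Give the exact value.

S_min = 333/800 m = 0.4163 m

T_s = v_R/a_R = (9/20)/3 = 0.1500 s
robot in T_r: 0.4500·0.1500 = 0.0675 m
robot under decel: 0.4500²/(2·3.0000) = 0.0338 m
human over T_r+T_s: 0.8000·(0.1500+0.1500) = 0.2400 m
margins: 0.0200+0.0500+0.0050 = 0.0750 m
S_min ≈ 0.0675+0.0338+0.2400+0.0750  ⇒  S_min = 333/800 m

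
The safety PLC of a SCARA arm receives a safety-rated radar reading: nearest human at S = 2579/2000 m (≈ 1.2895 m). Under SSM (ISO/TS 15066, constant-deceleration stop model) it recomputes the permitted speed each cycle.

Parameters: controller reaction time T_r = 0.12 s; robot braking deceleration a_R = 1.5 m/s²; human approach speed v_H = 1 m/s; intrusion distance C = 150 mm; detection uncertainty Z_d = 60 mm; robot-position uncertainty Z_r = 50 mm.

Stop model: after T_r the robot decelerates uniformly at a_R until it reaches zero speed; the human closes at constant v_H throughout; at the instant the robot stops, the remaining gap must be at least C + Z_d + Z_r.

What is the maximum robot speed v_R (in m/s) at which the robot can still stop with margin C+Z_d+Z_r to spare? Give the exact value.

collect terms ⇒ (1/3)·v_R² + (59/75)·v_R + (-1819/2000) = 0
  disc = (59/75)² − 4·(1/3)·(-1819/2000) = 41209/22500 ; √disc = 203/150
  v_R = (−(59/75) + 203/150) / (2·(1/3)) = 17/20 m/s
check:
stop time T_s = (17/20)/(3/2) = 0.5667 s
robot covers v_R·T_r = 0.8500·0.1200 = 0.1020 m before braking
robot under decel: 0.8500²/(2·1.5000) = 0.2408 m
human closes 1.0000·0.6867 = 0.6867 m
C+Z_d+Z_r = 0.1500+0.0600+0.0500 = 0.2600 m
sum ≈ 0.1020+0.2408+0.6867+0.2600 ≈ 1.2895 m = S ✓

v_R_max = 17/20 m/s = 0.8500 m/s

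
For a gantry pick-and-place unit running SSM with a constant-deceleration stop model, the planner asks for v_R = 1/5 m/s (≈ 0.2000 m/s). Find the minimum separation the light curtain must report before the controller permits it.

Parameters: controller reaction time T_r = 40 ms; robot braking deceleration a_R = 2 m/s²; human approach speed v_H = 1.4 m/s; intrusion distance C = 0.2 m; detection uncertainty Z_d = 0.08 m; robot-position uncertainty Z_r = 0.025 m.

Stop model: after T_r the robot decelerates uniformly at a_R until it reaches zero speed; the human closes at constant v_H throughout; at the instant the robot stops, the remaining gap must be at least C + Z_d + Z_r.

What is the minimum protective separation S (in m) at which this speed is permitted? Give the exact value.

stop time T_s = (1/5)/2 = 0.1000 s
robot in T_r: 0.2000·0.0400 = 0.0080 m
robot under decel: 0.2000²/(2·2.0000) = 0.0100 m
person approaches 1.4000·(0.0400+0.1000) = 0.1960 m
residual clearance needed = 0.2000+0.0800+0.0250 = 0.3050 m
S_min ≈ 0.0080+0.0100+0.1960+0.3050  ⇒  S_min = 519/1000 m

S_min = 519/1000 m = 0.5190 m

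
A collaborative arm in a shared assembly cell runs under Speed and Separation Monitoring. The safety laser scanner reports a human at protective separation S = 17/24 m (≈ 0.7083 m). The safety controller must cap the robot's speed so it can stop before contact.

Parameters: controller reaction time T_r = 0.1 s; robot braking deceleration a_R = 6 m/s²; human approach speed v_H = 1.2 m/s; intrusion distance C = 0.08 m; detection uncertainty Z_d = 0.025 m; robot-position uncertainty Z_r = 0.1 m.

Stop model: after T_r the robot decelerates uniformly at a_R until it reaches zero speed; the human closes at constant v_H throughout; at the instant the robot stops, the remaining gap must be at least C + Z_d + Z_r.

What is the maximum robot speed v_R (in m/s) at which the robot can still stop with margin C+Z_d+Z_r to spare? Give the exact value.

at the boundary: (1/12)·v² + (3/10)·v + (-23/60) = 0
  disc = (3/10)² − 4·(1/12)·(-23/60) = 49/225 ; √disc = 7/15
  v_R = (−(3/10) + 7/15) / (2·(1/12)) = 1 m/s
check:
braking lasts T_s = 1/6 = 0.1667 s
robot covers v_R·T_r = 1.0000·0.1000 = 0.1000 m before braking
braking distance = 1.0000²/(2·6.0000) = 0.0833 m
person approaches 1.2000·(0.1000+0.1667) = 0.3200 m
margins: 0.0800+0.0250+0.1000 = 0.2050 m
sum ≈ 0.1000+0.0833+0.3200+0.2050 ≈ 0.7083 m = S ✓

v_R_max = 1 m/s = 1.0000 m/s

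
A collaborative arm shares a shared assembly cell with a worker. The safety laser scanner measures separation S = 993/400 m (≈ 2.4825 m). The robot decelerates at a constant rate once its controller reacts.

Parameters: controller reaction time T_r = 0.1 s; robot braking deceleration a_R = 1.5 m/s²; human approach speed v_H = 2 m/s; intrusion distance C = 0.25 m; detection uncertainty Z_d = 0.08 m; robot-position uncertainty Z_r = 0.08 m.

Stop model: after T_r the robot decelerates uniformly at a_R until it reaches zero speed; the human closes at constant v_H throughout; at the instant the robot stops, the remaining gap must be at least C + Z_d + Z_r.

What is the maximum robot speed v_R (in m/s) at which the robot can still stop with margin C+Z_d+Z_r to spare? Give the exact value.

v_R_max = 21/20 m/s = 1.0500 m/s

collect terms ⇒ (1/3)·v_R² + (43/30)·v_R + (-749/400) = 0
  disc = (43/30)² − 4·(1/3)·(-749/400) = 1024/225 ; √disc = 32/15
  v_R = (−(43/30) + 32/15) / (2·(1/3)) = 21/20 m/s
check:
braking lasts T_s = (21/20)/(3/2) = 0.7000 s
robot in T_r: 1.0500·0.1000 = 0.1050 m
robot under decel: 1.0500²/(2·1.5000) = 0.3675 m
human closes 2.0000·0.8000 = 1.6000 m
C+Z_d+Z_r = 0.2500+0.0800+0.0800 = 0.4100 m
sum ≈ 0.1050+0.3675+1.6000+0.4100 ≈ 2.4825 m = S ✓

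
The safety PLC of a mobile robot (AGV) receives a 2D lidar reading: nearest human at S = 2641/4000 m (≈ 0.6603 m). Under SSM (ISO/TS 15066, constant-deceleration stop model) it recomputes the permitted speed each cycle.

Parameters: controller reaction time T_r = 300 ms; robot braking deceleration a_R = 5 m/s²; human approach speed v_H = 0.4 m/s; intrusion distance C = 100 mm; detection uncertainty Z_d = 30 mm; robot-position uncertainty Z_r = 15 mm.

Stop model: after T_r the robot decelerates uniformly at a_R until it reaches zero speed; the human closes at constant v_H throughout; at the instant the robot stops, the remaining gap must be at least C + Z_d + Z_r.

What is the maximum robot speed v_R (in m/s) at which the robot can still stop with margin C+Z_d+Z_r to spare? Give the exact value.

collect terms ⇒ (1/10)·v_R² + (19/50)·v_R + (-1581/4000) = 0
  disc = (19/50)² − 4·(1/10)·(-1581/4000) = 121/400 ; √disc = 11/20
  v_R = (−(19/50) + 11/20) / (2·(1/10)) = 17/20 m/s
check:
braking lasts T_s = (17/20)/5 = 0.1700 s
reaction-phase robot travel = 0.8500·0.3000 = 0.2550 m
robot under decel: 0.8500²/(2·5.0000) = 0.0722 m
human closes 0.4000·0.4700 = 0.1880 m
margins: 0.1000+0.0300+0.0150 = 0.1450 m
sum ≈ 0.2550+0.0722+0.1880+0.1450 ≈ 0.6603 m = S ✓

v_R_max = 17/20 m/s = 0.8500 m/s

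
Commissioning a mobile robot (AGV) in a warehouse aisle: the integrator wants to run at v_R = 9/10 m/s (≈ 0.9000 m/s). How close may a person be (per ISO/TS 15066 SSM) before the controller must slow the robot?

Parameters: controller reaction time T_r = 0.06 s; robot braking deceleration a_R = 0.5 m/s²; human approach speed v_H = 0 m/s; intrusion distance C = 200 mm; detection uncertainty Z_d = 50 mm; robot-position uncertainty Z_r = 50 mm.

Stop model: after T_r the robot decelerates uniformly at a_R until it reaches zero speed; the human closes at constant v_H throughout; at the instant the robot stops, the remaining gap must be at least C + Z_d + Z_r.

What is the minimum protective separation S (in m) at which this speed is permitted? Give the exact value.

stop time T_s = (9/10)/(1/2) = 1.8000 s
robot in T_r: 0.9000·0.0600 = 0.0540 m
robot under decel: 0.9000²/(2·0.5000) = 0.8100 m
human closes 0.0000·1.8600 = 0.0000 m
residual clearance needed = 0.2000+0.0500+0.0500 = 0.3000 m
S_min ≈ 0.0540+0.8100+0.0000+0.3000  ⇒  S_min = 291/250 m

S_min = 291/250 m = 1.1640 m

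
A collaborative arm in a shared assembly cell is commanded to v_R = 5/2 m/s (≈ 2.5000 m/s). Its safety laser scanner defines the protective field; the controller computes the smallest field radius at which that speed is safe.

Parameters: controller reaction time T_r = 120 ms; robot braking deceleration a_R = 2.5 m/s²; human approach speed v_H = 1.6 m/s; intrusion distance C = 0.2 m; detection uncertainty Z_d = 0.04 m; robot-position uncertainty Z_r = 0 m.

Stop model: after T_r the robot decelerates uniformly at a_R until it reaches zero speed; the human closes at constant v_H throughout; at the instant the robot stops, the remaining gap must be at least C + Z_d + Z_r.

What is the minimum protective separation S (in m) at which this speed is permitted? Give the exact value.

T_s = v_R/a_R = (5/2)/(5/2) = 1.0000 s
robot covers v_R·T_r = 2.5000·0.1200 = 0.3000 m before braking
braking distance = 2.5000²/(2·2.5000) = 1.2500 m
person approaches 1.6000·(0.1200+1.0000) = 1.7920 m
residual clearance needed = 0.2000+0.0400+0.0000 = 0.2400 m
S_min ≈ 0.3000+1.2500+1.7920+0.2400  ⇒  S_min = 1791/500 m

S_min = 1791/500 m = 3.5820 m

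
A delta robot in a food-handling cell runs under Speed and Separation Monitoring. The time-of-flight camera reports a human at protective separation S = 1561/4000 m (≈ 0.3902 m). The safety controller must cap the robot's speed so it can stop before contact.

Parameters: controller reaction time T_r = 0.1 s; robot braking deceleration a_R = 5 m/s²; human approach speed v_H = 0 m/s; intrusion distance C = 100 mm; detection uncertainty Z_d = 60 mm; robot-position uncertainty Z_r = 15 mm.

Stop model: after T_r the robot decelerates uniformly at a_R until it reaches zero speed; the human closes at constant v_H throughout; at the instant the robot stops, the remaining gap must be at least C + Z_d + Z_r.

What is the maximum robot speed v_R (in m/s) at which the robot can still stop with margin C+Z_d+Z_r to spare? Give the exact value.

at the boundary: (1/10)·v² + (1/10)·v + (-861/4000) = 0
  disc = (1/10)² − 4·(1/10)·(-861/4000) = 961/10000 ; √disc = 31/100
  v_R = (−(1/10) + 31/100) / (2·(1/10)) = 21/20 m/s
check:
T_s = v_R/a_R = (21/20)/5 = 0.2100 s
robot covers v_R·T_r = 1.0500·0.1000 = 0.1050 m before braking
braking distance = 1.0500²/(2·5.0000) = 0.1103 m
human closes 0.0000·0.3100 = 0.0000 m
C+Z_d+Z_r = 0.1000+0.0600+0.0150 = 0.1750 m
sum ≈ 0.1050+0.1103+0.0000+0.1750 ≈ 0.3902 m = S ✓

v_R_max = 21/20 m/s = 1.0500 m/s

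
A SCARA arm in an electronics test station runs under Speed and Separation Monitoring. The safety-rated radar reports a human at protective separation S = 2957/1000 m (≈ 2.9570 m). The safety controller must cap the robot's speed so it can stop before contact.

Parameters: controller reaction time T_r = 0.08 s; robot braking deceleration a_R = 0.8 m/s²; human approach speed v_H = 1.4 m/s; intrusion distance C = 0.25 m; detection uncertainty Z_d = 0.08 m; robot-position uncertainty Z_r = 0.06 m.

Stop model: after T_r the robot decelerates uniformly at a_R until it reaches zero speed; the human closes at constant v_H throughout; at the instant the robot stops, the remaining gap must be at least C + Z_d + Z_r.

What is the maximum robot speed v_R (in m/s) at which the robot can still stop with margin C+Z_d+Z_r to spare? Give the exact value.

quadratic (5/8)·v² + (183/100)·v + (-491/200) = 0
  disc = (183/100)² − 4·(5/8)·(-491/200) = 5929/625 ; √disc = 77/25
  v_R = (−(183/100) + 77/25) / (2·(5/8)) = 1 m/s
check:
stop time T_s = 1/(4/5) = 1.2500 s
robot in T_r: 1.0000·0.0800 = 0.0800 m
robot covers 1.0000·1.2500 − ½·0.8000·1.2500² = 0.6250 m while stopping
person approaches 1.4000·(0.0800+1.2500) = 1.8620 m
C+Z_d+Z_r = 0.2500+0.0800+0.0600 = 0.3900 m
sum ≈ 0.0800+0.6250+1.8620+0.3900 ≈ 2.9570 m = S ✓

v_R_max = 1 m/s = 1.0000 m/s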